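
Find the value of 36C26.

254186856

C(36,26) = C(36,10) by symmetry.
C(36,10) = (36·35·34·33·32·31·30·29·28·27) / 10! = 922393263052800 / 3628800 = 254186856.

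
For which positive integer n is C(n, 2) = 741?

39

n(n−1)/2 = 741 ⇒ n(n−1) = 1482. Since 39·38 = 1482, n = 39.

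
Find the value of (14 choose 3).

C(14,3) = (14·13·12) / 3! = 2184 / 6 = 364.

364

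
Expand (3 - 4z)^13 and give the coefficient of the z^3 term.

The general term is C(13,j)·(3)^j·(-4z)^(13-j); the z^3 term has j = 10.
C(13,10) = 286.
Coefficient = C(13,10) · 3^10 · (-4)^3 = 286 · 59049 · (-64) = -1080832896.

-1080832896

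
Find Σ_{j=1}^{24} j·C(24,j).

201326592

Since j·C(24,j) = 24·C(23,j−1), the sum is 24·2^23 = 24·8388608 = 201326592.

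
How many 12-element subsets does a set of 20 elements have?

C(20,12) = C(20,8) by symmetry.
C(20,8) = (20·19·18·17·16·15·14·13) / 8! = 5079110400 / 40320 = 125970.

125970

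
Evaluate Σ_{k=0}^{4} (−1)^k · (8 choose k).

The partial alternating sum Σ_{k=0}^{4} (−1)^k C(8,k) = (−1)^4 C(7,4) = 35.

35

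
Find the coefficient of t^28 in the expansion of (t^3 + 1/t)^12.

66

General term: C(12,j)·(t^3)^j·(1/t)^(12-j), with t-exponent 3j − 1(12−j) = 4j − 12.
Set 4j − 12 = 28: j = 10.
C(12,10) = 66; 1^10 = 1; 1^2 = 1.
Coefficient = 66 · 1 · 1 = 66.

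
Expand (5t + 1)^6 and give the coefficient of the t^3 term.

The general term is C(6,j)·(5t)^j·(1)^(6-j); the t^3 term has j = 3.
C(6,3) = 20.
Coefficient = C(6,3) · 5^3 = 20 · 125 = 2500.

2500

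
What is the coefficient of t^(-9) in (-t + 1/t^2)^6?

General term: C(6,j)·(-t)^j·(1/t^2)^(6-j), with t-exponent 1j − 2(6−j) = 3j − 12.
Set 3j − 12 = -9: j = 1.
C(6,1) = 6; (-1)^1 = -1; 1^5 = 1.
Coefficient = 6 · (-1) · 1 = -6.

-6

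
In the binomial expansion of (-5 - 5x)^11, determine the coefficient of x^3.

The general term is C(11,j)·(-5)^j·(-5x)^(11-j); the x^3 term has j = 8.
C(11,8) = 165.
Coefficient = C(11,8) · (-5)^8 · (-5)^3 = 165 · 390625 · (-125) = -8056640625.

-8056640625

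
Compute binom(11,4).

330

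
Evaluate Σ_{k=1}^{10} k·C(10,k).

5120

Differentiating (1+x)^10 and setting x=1: Σ k·C(10,k) = 10·2^9 = 5120.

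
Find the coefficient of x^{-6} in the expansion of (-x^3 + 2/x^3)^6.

General term: C(6,j)·(-x^3)^j·(2/x^3)^(6-j), with x-exponent 3j − 3(6−j) = 6j − 18.
Set 6j − 18 = -6: j = 2.
C(6,2) = 15; (-1)^2 = 1; 2^4 = 16.
Coefficient = 15 · 1 · 16 = 240.

240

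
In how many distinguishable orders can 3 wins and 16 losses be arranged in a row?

969

Choose positions for the wins: C(19,3) = 969.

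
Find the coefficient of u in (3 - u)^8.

-17496

The general term is C(8,j)·(3)^j·(-u)^(8-j); the u^1 term has j = 7.
C(8,7) = 8.
Coefficient = C(8,7) · 3^7 · (-1)^1 = 8 · 2187 · (-1) = -17496.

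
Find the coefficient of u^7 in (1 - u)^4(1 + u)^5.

-4

Coefficient of u^7 = Σ_{j} C(4,j)·(-1)^j·C(5,7-j)·1^(7-j) for j from 2 to 4.
= 6 + (-20) + 10 = -4.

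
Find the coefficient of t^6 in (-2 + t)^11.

The general term is C(11,j)·(-2)^j·(t)^(11-j); the t^6 term has j = 5.
C(11,5) = 462.
Coefficient = C(11,5) · (-2)^5 = 462 · (-32) = -14784.

-14784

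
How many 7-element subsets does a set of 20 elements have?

77520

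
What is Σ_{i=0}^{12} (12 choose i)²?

By Vandermonde's identity, Σ C(12,i)² = C(24,12) = 2704156.

2704156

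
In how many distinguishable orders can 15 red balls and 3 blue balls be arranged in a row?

816

Choose positions for the red balls: C(18,15) = 816.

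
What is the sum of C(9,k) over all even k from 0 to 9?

256

Half of (1+1)^9 + (1−1)^9 gives the even-index sum: 2^8 = 256.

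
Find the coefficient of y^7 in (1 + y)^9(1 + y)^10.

(1 + y)^9(1 + y)^10 = (1 + y)^19, so the coefficient of y^7 is C(19,7)·1^7 = 50388·1 = 50388.

50388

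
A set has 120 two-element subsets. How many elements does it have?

16

n(n−1)/2 = 120 ⇒ n(n−1) = 240. Since 16·15 = 240, n = 16.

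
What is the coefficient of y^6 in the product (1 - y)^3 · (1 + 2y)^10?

Coefficient of y^6 = Σ_{j} C(3,j)·(-1)^j·C(10,6-j)·2^(6-j) for j from 0 to 3.
= 13440 + (-24192) + 10080 + (-960) = -1632.

-1632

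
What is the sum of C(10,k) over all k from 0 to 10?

Setting x = 1 in (1+x)^10 gives Σ C(10,k) = 2^10 = 1024.

1024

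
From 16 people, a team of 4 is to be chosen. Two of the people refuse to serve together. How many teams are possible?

All 4-subsets: C(16,4) = 1820. Those containing both fixed elements: C(14,2) = 91.
1820 − 91 = 1729.

1729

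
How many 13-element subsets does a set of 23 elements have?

C(23,13) = C(23,10) by symmetry.
C(23,10) = (23·22·21·20·19·18·17·16·15·14) / 10! = 4151586700800 / 3628800 = 1144066.

1144066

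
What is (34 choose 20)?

1391975640

C(34,20) = C(34,14) by symmetry.
C(34,14) = (34·33·32·31·30·29·28·27·26·25·24·23·22·21) / 14! = 121350057687226368000 / 87178291200 = 1391975640.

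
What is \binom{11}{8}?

C(11,8) = C(11,3) by symmetry.
C(11,3) = (11·10·9) / 3! = 990 / 6 = 165.

165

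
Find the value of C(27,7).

888030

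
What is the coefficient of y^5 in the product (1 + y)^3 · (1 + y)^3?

Coefficient of y^5 = Σ_{j} C(3,j)·C(3,5-j) for j from 2 to 3.
= 3 + 3 = 6.

6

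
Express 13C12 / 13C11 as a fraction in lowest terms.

C(n,k+1)/C(n,k) = (n−k)/(k+1) = (13−11)/(11+1) = 2/12 = 1/6.

1/6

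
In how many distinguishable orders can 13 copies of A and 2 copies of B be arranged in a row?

Choose positions for the A's: C(15,13) = 105.

105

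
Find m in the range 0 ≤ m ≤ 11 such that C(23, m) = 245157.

C(23,m) increases on 0 ≤ m ≤ 11. C(23,6) = 100947 and C(23,7) = 245157, so m = 7.

7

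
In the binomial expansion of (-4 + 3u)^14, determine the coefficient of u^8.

80702189568

The general term is C(14,j)·(-4)^j·(3u)^(14-j); the u^8 term has j = 6.
C(14,6) = 3003.
Coefficient = C(14,6) · (-4)^6 · 3^8 = 3003 · 4096 · 6561 = 80702189568.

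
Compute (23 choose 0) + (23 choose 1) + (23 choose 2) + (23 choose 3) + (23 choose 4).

1 + 23 + 253 + 1771 + 8855 = 10903.

10903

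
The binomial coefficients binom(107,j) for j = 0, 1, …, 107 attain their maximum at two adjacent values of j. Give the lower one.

For odd n = 107, C(107,j) peaks at j = (n−1)/2 and (n+1)/2; the lower is 53.

53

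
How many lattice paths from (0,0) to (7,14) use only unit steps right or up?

116280

Each path is a sequence of 21 steps with 7 rights: C(21,7) = 116280.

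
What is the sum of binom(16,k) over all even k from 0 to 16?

Half of (1+1)^16 + (1−1)^16 gives the even-index sum: 2^15 = 32768.

32768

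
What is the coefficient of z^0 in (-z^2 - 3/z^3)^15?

General term: C(15,j)·(-z^2)^j·(-3/z^3)^(15-j), with z-exponent 2j − 3(15−j) = 5j − 45.
Set 5j − 45 = 0: j = 9.
C(15,9) = 5005; (-1)^9 = -1; (-3)^6 = 729.
Coefficient = 5005 · (-1) · 729 = -3648645.

-3648645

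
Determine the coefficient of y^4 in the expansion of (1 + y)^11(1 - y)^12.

Coefficient of y^4 = Σ_{j} C(11,j)·1^j·C(12,4-j)·(-1)^(4-j) for j from 0 to 4.
= 495 + (-2420) + 3630 + (-1980) + 330 = 55.

55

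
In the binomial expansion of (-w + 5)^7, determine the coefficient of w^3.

The general term is C(7,j)·(-w)^j·(5)^(7-j); the w^3 term has j = 3.
C(7,3) = 35.
Coefficient = C(7,3) · (-1)^3 · 5^4 = 35 · (-1) · 625 = -21875.

-21875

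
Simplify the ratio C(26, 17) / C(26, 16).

C(n,k+1)/C(n,k) = (n−k)/(k+1) = (26−16)/(16+1) = 10/17.

10/17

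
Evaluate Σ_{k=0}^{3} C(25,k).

1 + 25 + 300 + 2300 = 2626.

2626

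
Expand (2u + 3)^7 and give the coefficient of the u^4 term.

15120

The general term is C(7,j)·(2u)^j·(3)^(7-j); the u^4 term has j = 4.
C(7,4) = 35.
Coefficient = C(7,4) · 2^4 · 3^3 = 35 · 16 · 27 = 15120.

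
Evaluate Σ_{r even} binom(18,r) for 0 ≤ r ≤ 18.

131072

Even-r terms of row 18 sum to 2^17 = 131072.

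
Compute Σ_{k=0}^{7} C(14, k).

9908

1 + 14 + 91 + 364 + 1001 + 2002 + 3003 + 3432 = 9908.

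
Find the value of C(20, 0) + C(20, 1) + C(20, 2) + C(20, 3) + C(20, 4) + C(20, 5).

21700

1 + 20 + 190 + 1140 + 4845 + 15504 = 21700.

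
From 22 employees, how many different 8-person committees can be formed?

319770

This is C(22,8) = 319770.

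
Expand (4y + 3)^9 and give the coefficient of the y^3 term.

The general term is C(9,j)·(4y)^j·(3)^(9-j); the y^3 term has j = 3.
C(9,3) = 84.
Coefficient = C(9,3) · 4^3 · 3^6 = 84 · 64 · 729 = 3919104.

3919104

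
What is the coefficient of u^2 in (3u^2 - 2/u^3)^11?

General term: C(11,j)·(3u^2)^j·(-2/u^3)^(11-j), with u-exponent 2j − 3(11−j) = 5j − 33.
Set 5j − 33 = 2: j = 7.
C(11,7) = 330; 3^7 = 2187; (-2)^4 = 16.
Coefficient = 330 · 2187 · 16 = 11547360.

11547360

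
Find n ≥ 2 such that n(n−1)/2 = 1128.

48

n(n−1)/2 = 1128 ⇒ n(n−1) = 2256. Since 48·47 = 2256, n = 48.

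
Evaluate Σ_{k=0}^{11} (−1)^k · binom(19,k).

The partial alternating sum Σ_{k=0}^{11} (−1)^k C(19,k) = (−1)^11 C(18,11) = -31824.

-31824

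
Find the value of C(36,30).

C(36,30) = C(36,6) by symmetry.
C(36,6) = (36·35·34·33·32·31) / 6! = 1402410240 / 720 = 1947792.

1947792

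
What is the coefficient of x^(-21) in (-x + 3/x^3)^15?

General term: C(15,j)·(-x)^j·(3/x^3)^(15-j), with x-exponent 1j − 3(15−j) = 4j − 45.
Set 4j − 45 = -21: j = 6.
C(15,6) = 5005; (-1)^6 = 1; 3^9 = 19683.
Coefficient = 5005 · 1 · 19683 = 98513415.

98513415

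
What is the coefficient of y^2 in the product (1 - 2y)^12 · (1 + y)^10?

69

Coefficient of y^2 = Σ_{j} C(12,j)·(-2)^j·C(10,2-j)·1^(2-j) for j from 0 to 2.
= 45 + (-240) + 264 = 69.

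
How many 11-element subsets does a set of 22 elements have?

C(22,11) = (22·21·20·19·18·17·16·15·14·13·12) / 11! = 28158588057600 / 39916800 = 705432.

705432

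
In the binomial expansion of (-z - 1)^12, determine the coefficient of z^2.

66

The general term is C(12,j)·(-z)^j·(-1)^(12-j); the z^2 term has j = 2.
C(12,2) = 66.
Coefficient = C(12,2) = 66.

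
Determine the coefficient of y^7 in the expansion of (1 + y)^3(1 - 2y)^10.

Coefficient of y^7 = Σ_{j} C(3,j)·1^j·C(10,7-j)·(-2)^(7-j) for j from 0 to 3.
= (-15360) + 40320 + (-24192) + 3360 = 4128.

4128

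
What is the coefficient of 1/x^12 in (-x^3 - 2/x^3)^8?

1792

General term: C(8,j)·(-x^3)^j·(-2/x^3)^(8-j), with x-exponent 3j − 3(8−j) = 6j − 24.
Set 6j − 24 = -12: j = 2.
C(8,2) = 28; (-1)^2 = 1; (-2)^6 = 64.
Coefficient = 28 · 1 · 64 = 1792.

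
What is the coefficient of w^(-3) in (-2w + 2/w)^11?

675840

General term: C(11,j)·(-2w)^j·(2/w)^(11-j), with w-exponent 1j − 1(11−j) = 2j − 11.
Set 2j − 11 = -3: j = 4.
C(11,4) = 330; (-2)^4 = 16; 2^7 = 128.
Coefficient = 330 · 16 · 128 = 675840.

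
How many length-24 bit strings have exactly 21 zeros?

Choose the 21 positions: C(24,21) = 2024.

2024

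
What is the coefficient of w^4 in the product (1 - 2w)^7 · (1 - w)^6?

3795

Coefficient of w^4 = Σ_{j} C(7,j)·(-2)^j·C(6,4-j)·(-1)^(4-j) for j from 0 to 4.
= 15 + 280 + 1260 + 1680 + 560 = 3795.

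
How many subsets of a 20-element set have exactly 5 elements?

15504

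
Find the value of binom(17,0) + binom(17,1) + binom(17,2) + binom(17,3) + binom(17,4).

3214

1 + 17 + 136 + 680 + 2380 = 3214.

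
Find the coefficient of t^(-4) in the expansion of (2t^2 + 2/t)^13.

General term: C(13,j)·(2t^2)^j·(2/t)^(13-j), with t-exponent 2j − 1(13−j) = 3j − 13.
Set 3j − 13 = -4: j = 3.
C(13,3) = 286; 2^3 = 8; 2^10 = 1024.
Coefficient = 286 · 8 · 1024 = 2342912.

2342912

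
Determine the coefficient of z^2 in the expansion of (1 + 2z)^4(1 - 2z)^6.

Coefficient of z^2 = Σ_{j} C(4,j)·2^j·C(6,2-j)·(-2)^(2-j) for j from 0 to 2.
= 60 + (-96) + 24 = -12.

-12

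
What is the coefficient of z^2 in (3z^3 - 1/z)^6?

General term: C(6,j)·(3z^3)^j·(-1/z)^(6-j), with z-exponent 3j − 1(6−j) = 4j − 6.
Set 4j − 6 = 2: j = 2.
C(6,2) = 15; 3^2 = 9; (-1)^4 = 1.
Coefficient = 15 · 9 · 1 = 135.

135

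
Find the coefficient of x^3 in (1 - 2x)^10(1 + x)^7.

-85

Coefficient of x^3 = Σ_{j} C(10,j)·(-2)^j·C(7,3-j)·1^(3-j) for j from 0 to 3.
= 35 + (-420) + 1260 + (-960) = -85.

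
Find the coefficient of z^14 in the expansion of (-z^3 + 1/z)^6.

-6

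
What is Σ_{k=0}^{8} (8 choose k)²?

12870

By Vandermonde's identity, Σ C(8,k)² = C(16,8) = 12870.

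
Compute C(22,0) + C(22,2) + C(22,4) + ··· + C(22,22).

Half of (1+1)^22 + (1−1)^22 gives the even-index sum: 2^21 = 2097152.

2097152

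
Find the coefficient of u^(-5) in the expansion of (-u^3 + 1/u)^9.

-9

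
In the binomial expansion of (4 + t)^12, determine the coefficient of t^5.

The general term is C(12,j)·(4)^j·(t)^(12-j); the t^5 term has j = 7.
C(12,7) = 792.
Coefficient = C(12,7) · 4^7 = 792 · 16384 = 12976128.

12976128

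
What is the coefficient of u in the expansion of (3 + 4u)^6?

5832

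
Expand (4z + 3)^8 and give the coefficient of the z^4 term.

The general term is C(8,j)·(4z)^j·(3)^(8-j); the z^4 term has j = 4.
C(8,4) = 70.
Coefficient = C(8,4) · 4^4 · 3^4 = 70 · 256 · 81 = 1451520.

1451520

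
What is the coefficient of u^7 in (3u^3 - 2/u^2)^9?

489888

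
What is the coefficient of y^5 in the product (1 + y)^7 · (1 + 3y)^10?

Coefficient of y^5 = Σ_{j} C(7,j)·1^j·C(10,5-j)·3^(5-j) for j from 0 to 5.
= 61236 + 119070 + 68040 + 14175 + 1050 + 21 = 263592.

263592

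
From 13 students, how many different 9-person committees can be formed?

This is C(13,9) = 715.

715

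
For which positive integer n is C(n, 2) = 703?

38

n(n−1)/2 = 703 ⇒ n(n−1) = 1406. Since 38·37 = 1406, n = 38.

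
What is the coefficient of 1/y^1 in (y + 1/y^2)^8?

General term: C(8,j)·(y)^j·(1/y^2)^(8-j), with y-exponent 1j − 2(8−j) = 3j − 16.
Set 3j − 16 = -1: j = 5.
C(8,5) = 56; 1^5 = 1; 1^3 = 1.
Coefficient = 56 · 1 · 1 = 56.

56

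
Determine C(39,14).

15084504396

C(39,14) = (39·38·37·36·35·34·33·32·31·30·29·28·27·26) / 14! = 1315041316842168115200 / 87178291200 = 15084504396.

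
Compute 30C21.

14307150

C(30,21) = C(30,9) by symmetry.
C(30,9) = (30·29·28·27·26·25·24·23·22) / 9! = 5191778592000 / 362880 = 14307150.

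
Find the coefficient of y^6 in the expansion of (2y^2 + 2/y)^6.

General term: C(6,j)·(2y^2)^j·(2/y)^(6-j), with y-exponent 2j − 1(6−j) = 3j − 6.
Set 3j − 6 = 6: j = 4.
C(6,4) = 15; 2^4 = 16; 2^2 = 4.
Coefficient = 15 · 16 · 4 = 960.

960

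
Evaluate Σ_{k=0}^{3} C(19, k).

1160

1 + 19 + 171 + 969 = 1160.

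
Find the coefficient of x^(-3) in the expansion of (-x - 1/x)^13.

General term: C(13,j)·(-x)^j·(-1/x)^(13-j), with x-exponent 1j − 1(13−j) = 2j − 13.
Set 2j − 13 = -3: j = 5.
C(13,5) = 1287; (-1)^5 = -1; (-1)^8 = 1.
Coefficient = 1287 · (-1) · 1 = -1287.

-1287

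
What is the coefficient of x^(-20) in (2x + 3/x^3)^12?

General term: C(12,j)·(2x)^j·(3/x^3)^(12-j), with x-exponent 1j − 3(12−j) = 4j − 36.
Set 4j − 36 = -20: j = 4.
C(12,4) = 495; 2^4 = 16; 3^8 = 6561.
Coefficient = 495 · 16 · 6561 = 51963120.

51963120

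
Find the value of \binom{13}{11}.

78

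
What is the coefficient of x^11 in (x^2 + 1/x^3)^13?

General term: C(13,j)·(x^2)^j·(1/x^3)^(13-j), with x-exponent 2j − 3(13−j) = 5j − 39.
Set 5j − 39 = 11: j = 10.
C(13,10) = 286; 1^10 = 1; 1^3 = 1.
Coefficient = 286 · 1 · 1 = 286.

286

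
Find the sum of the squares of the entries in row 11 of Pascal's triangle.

705432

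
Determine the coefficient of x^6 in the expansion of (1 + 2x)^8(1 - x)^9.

Coefficient of x^6 = Σ_{j} C(8,j)·2^j·C(9,6-j)·(-1)^(6-j) for j from 0 to 6.
= 84 + (-2016) + 14112 + (-37632) + 40320 + (-16128) + 1792 = 532.

532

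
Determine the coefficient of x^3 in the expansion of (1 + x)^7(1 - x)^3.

-8

Coefficient of x^3 = Σ_{j} C(7,j)·1^j·C(3,3-j)·(-1)^(3-j) for j from 0 to 3.
= (-1) + 21 + (-63) + 35 = -8.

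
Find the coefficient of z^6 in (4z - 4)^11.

The general term is C(11,j)·(4z)^j·(-4)^(11-j); the z^6 term has j = 6.
C(11,6) = 462.
Coefficient = C(11,6) · 4^6 · (-4)^5 = 462 · 4096 · (-1024) = -1937768448.

-1937768448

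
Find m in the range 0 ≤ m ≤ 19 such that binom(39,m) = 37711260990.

16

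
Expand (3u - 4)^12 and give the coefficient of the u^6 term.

The general term is C(12,j)·(3u)^j·(-4)^(12-j); the u^6 term has j = 6.
C(12,6) = 924.
Coefficient = C(12,6) · 3^6 · (-4)^6 = 924 · 729 · 4096 = 2759049216.

2759049216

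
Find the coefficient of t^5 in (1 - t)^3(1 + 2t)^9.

-144

Coefficient of t^5 = Σ_{j} C(3,j)·(-1)^j·C(9,5-j)·2^(5-j) for j from 0 to 3.
= 4032 + (-6048) + 2016 + (-144) = -144.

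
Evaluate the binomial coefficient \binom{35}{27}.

23535820

C(35,27) = C(35,8) by symmetry.
C(35,8) = (35·34·33·32·31·30·29·28) / 8! = 948964262400 / 40320 = 23535820.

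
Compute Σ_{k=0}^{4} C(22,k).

9109

1 + 22 + 231 + 1540 + 7315 = 9109.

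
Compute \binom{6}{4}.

C(6,4) = C(6,2) by symmetry.
C(6,2) = (6·5) / 2! = 30 / 2 = 15.

15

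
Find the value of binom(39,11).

C(39,11) = (39·38·37·36·35·34·33·32·31·30·29) / 11! = 66902793897139200 / 39916800 = 1676056044.

1676056044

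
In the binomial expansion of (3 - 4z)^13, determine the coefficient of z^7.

The general term is C(13,j)·(3)^j·(-4z)^(13-j); the z^7 term has j = 6.
C(13,6) = 1716.
Coefficient = C(13,6) · 3^6 · (-4)^7 = 1716 · 729 · (-16384) = -20495794176.

-20495794176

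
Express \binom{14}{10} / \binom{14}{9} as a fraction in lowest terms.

C(n,k+1)/C(n,k) = (n−k)/(k+1) = (14−9)/(9+1) = 5/10 = 1/2.

1/2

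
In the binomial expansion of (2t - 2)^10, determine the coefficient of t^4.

215040

The general term is C(10,j)·(2t)^j·(-2)^(10-j); the t^4 term has j = 4.
C(10,4) = 210.
Coefficient = C(10,4) · 2^4 · (-2)^6 = 210 · 16 · 64 = 215040.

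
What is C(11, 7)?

330

C(11,7) = C(11,4) by symmetry.
C(11,4) = (11·10·9·8) / 4! = 7920 / 24 = 330.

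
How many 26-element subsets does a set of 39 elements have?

C(39,26) = C(39,13) by symmetry.
C(39,13) = (39·38·37·36·35·34·33·32·31·30·29·28·27) / 13! = 50578512186237235200 / 6227020800 = 8122425444.

8122425444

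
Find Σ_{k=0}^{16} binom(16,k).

The entries of row 16 sum to 2^16 = 65536.

65536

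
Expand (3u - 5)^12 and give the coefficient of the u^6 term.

10524937500

The general term is C(12,j)·(3u)^j·(-5)^(12-j); the u^6 term has j = 6.
C(12,6) = 924.
Coefficient = C(12,6) · 3^6 · (-5)^6 = 924 · 729 · 15625 = 10524937500.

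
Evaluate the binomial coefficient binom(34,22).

C(34,22) = C(34,12) by symmetry.
C(34,12) = (34·33·32·31·30·29·28·27·26·25·24·23) / 12! = 262662462526464000 / 479001600 = 548354040.

548354040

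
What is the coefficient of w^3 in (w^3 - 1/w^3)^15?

-6435

General term: C(15,j)·(w^3)^j·(-1/w^3)^(15-j), with w-exponent 3j − 3(15−j) = 6j − 45.
Set 6j − 45 = 3: j = 8.
C(15,8) = 6435; 1^8 = 1; (-1)^7 = -1.
Coefficient = 6435 · 1 · (-1) = -6435.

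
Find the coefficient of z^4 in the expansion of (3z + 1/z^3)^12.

General term: C(12,j)·(3z)^j·(1/z^3)^(12-j), with z-exponent 1j − 3(12−j) = 4j − 36.
Set 4j − 36 = 4: j = 10.
C(12,10) = 66; 3^10 = 59049; 1^2 = 1.
Coefficient = 66 · 59049 · 1 = 3897234.

3897234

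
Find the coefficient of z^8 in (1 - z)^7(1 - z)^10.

24310

Coefficient of z^8 = Σ_{j} C(7,j)·(-1)^j·C(10,8-j)·(-1)^(8-j) for j from 0 to 7.
= 45 + 840 + 4410 + 8820 + 7350 + 2520 + 315 + 10 = 24310.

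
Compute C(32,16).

C(32,16) = (32·31·30·29·28·27·26·25·24·23·22·21·20·19·18·17) / 16! = 12576278705767096320000 / 20922789888000 = 601080390.

601080390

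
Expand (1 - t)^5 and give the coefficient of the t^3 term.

The general term is C(5,j)·(1)^j·(-t)^(5-j); the t^3 term has j = 2.
C(5,2) = 10.
Coefficient = C(5,2) · (-1)^3 = 10 · (-1) = -10.

-10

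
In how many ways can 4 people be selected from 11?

330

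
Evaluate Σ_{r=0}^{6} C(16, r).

14893

1 + 16 + 120 + 560 + 1820 + 4368 + 8008 = 14893.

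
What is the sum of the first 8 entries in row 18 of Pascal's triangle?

63004

1 + 18 + 153 + 816 + 3060 + 8568 + 18564 + 31824 = 63004.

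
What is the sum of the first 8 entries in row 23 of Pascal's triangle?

1 + 23 + 253 + 1771 + 8855 + 33649 + 100947 + 245157 = 390656.

390656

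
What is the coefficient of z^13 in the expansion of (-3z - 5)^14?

The general term is C(14,j)·(-3z)^j·(-5)^(14-j); the z^13 term has j = 13.
C(14,13) = 14.
Coefficient = C(14,13) · (-3)^13 · (-5)^1 = 14 · (-1594323) · (-5) = 111602610.

111602610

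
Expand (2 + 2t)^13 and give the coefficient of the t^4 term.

The general term is C(13,j)·(2)^j·(2t)^(13-j); the t^4 term has j = 9.
C(13,9) = 715.
Coefficient = C(13,9) · 2^9 · 2^4 = 715 · 512 · 16 = 5857280.

5857280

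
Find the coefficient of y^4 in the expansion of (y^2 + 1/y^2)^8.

56

General term: C(8,j)·(y^2)^j·(1/y^2)^(8-j), with y-exponent 2j − 2(8−j) = 4j − 16.
Set 4j − 16 = 4: j = 5.
C(8,5) = 56; 1^5 = 1; 1^3 = 1.
Coefficient = 56 · 1 · 1 = 56.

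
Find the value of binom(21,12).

293930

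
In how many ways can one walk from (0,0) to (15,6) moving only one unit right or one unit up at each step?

54264

Each path is a sequence of 21 steps with 15 rights: C(21,15) = 54264.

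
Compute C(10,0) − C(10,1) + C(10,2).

36

The partial alternating sum Σ_{k=0}^{2} (−1)^k C(10,k) = (−1)^2 C(9,2) = 36.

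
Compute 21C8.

203490

C(21,8) = (21·20·19·18·17·16·15·14) / 8! = 8204716800 / 40320 = 203490.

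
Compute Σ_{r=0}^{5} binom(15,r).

1 + 15 + 105 + 455 + 1365 + 3003 = 4944.

4944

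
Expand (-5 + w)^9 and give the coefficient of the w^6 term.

The general term is C(9,j)·(-5)^j·(w)^(9-j); the w^6 term has j = 3.
C(9,3) = 84.
Coefficient = C(9,3) · (-5)^3 = 84 · (-125) = -10500.

-10500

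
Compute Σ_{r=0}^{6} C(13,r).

4096

1 + 13 + 78 + 286 + 715 + 1287 + 1716 = 4096.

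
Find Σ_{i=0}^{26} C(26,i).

Setting x = 1 in (1+x)^26 gives Σ C(26,i) = 2^26 = 67108864.

67108864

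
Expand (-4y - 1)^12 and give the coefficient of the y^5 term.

The general term is C(12,j)·(-4y)^j·(-1)^(12-j); the y^5 term has j = 5.
C(12,5) = 792.
Coefficient = C(12,5) · (-4)^5 · (-1)^7 = 792 · (-1024) · (-1) = 811008.

811008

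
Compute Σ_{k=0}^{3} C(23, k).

1 + 23 + 253 + 1771 = 2048.

2048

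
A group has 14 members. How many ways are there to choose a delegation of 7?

This is C(14,7) = 3432.

3432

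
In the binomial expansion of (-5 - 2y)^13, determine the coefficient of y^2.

-15234375000

The general term is C(13,j)·(-5)^j·(-2y)^(13-j); the y^2 term has j = 11.
C(13,11) = 78.
Coefficient = C(13,11) · (-5)^11 · (-2)^2 = 78 · (-48828125) · 4 = -15234375000.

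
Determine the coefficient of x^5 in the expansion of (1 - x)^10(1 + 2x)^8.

Coefficient of x^5 = Σ_{j} C(10,j)·(-1)^j·C(8,5-j)·2^(5-j) for j from 0 to 5.
= 1792 + (-11200) + 20160 + (-13440) + 3360 + (-252) = 420.

420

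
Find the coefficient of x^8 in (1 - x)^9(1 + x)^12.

-126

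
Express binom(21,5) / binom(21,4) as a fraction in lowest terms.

C(n,k+1)/C(n,k) = (n−k)/(k+1) = (21−4)/(4+1) = 17/5.

17/5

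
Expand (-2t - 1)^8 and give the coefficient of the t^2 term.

The general term is C(8,j)·(-2t)^j·(-1)^(8-j); the t^2 term has j = 2.
C(8,2) = 28.
Coefficient = C(8,2) · (-2)^2 = 28 · 4 = 112.

112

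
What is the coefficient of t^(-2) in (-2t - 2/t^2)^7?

General term: C(7,j)·(-2t)^j·(-2/t^2)^(7-j), with t-exponent 1j − 2(7−j) = 3j − 14.
Set 3j − 14 = -2: j = 4.
C(7,4) = 35; (-2)^4 = 16; (-2)^3 = -8.
Coefficient = 35 · 16 · (-8) = -4480.

-4480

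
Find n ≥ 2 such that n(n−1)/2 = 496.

32

n(n−1)/2 = 496 ⇒ n(n−1) = 992. Since 32·31 = 992, n = 32.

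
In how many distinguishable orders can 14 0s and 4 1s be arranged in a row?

3060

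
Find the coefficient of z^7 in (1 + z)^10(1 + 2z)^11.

Coefficient of z^7 = Σ_{j} C(10,j)·1^j·C(11,7-j)·2^(7-j) for j from 0 to 7.
= 42240 + 295680 + 665280 + 633600 + 277200 + 55440 + 4620 + 120 = 1974180.

1974180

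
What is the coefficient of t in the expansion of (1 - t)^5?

The general term is C(5,j)·(1)^j·(-t)^(5-j); the t^1 term has j = 4.
C(5,4) = 5.
Coefficient = C(5,4) · (-1)^1 = 5 · (-1) = -5.

-5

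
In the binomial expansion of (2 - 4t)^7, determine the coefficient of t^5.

The general term is C(7,j)·(2)^j·(-4t)^(7-j); the t^5 term has j = 2.
C(7,2) = 21.
Coefficient = C(7,2) · 2^2 · (-4)^5 = 21 · 4 · (-1024) = -86016.

-86016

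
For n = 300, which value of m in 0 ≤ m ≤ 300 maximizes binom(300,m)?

C(300,m) is maximized at m = 300/2 = 150.

150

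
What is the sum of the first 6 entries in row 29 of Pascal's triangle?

146596

1 + 29 + 406 + 3654 + 23751 + 118755 = 146596.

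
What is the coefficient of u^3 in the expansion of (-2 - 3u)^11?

The general term is C(11,j)·(-2)^j·(-3u)^(11-j); the u^3 term has j = 8.
C(11,8) = 165.
Coefficient = C(11,8) · (-2)^8 · (-3)^3 = 165 · 256 · (-27) = -1140480.

-1140480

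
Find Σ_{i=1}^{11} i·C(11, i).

11264

Differentiating (1+x)^11 and setting x=1: Σ i·C(11,i) = 11·2^10 = 11264.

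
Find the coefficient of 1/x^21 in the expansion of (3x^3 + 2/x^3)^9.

6912

General term: C(9,j)·(3x^3)^j·(2/x^3)^(9-j), with x-exponent 3j − 3(9−j) = 6j − 27.
Set 6j − 27 = -21: j = 1.
C(9,1) = 9; 3^1 = 3; 2^8 = 256.
Coefficient = 9 · 3 · 256 = 6912.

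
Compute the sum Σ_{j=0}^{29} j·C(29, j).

Since j·C(29,j) = 29·C(28,j−1), the sum is 29·2^28 = 29·268435456 = 7784628224.

7784628224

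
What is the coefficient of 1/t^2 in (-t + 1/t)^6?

15

General term: C(6,j)·(-t)^j·(1/t)^(6-j), with t-exponent 1j − 1(6−j) = 2j − 6.
Set 2j − 6 = -2: j = 2.
C(6,2) = 15; (-1)^2 = 1; 1^4 = 1.
Coefficient = 15 · 1 · 1 = 15.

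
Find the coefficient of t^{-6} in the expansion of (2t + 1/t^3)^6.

General term: C(6,j)·(2t)^j·(1/t^3)^(6-j), with t-exponent 1j − 3(6−j) = 4j − 18.
Set 4j − 18 = -6: j = 3.
C(6,3) = 20; 2^3 = 8; 1^3 = 1.
Coefficient = 20 · 8 · 1 = 160.

160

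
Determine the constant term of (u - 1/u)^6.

General term: C(6,j)·(u)^j·(-1/u)^(6-j), with u-exponent 1j − 1(6−j) = 2j − 6.
Set 2j − 6 = 0: j = 3.
C(6,3) = 20; 1^3 = 1; (-1)^3 = -1.
Coefficient = 20 · 1 · (-1) = -20.

-20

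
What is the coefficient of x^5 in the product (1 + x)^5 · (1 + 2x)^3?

231

Coefficient of x^5 = Σ_{j} C(5,j)·1^j·C(3,5-j)·2^(5-j) for j from 2 to 5.
= 80 + 120 + 30 + 1 = 231.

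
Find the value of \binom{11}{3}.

165

C(11,3) = (11·10·9) / 3! = 990 / 6 = 165.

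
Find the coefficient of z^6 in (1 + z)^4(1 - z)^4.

Coefficient of z^6 = Σ_{j} C(4,j)·1^j·C(4,6-j)·(-1)^(6-j) for j from 2 to 4.
= 6 + (-16) + 6 = -4.

-4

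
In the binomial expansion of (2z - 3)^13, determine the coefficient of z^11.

The general term is C(13,j)·(2z)^j·(-3)^(13-j); the z^11 term has j = 11.
C(13,11) = 78.
Coefficient = C(13,11) · 2^11 · (-3)^2 = 78 · 2048 · 9 = 1437696.

1437696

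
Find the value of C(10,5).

252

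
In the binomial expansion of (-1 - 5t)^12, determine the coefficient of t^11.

585937500

The general term is C(12,j)·(-1)^j·(-5t)^(12-j); the t^11 term has j = 1.
C(12,1) = 12.
Coefficient = C(12,1) · (-1)^1 · (-5)^11 = 12 · (-1) · (-48828125) = 585937500.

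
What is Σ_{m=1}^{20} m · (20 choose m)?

10485760

Differentiating (1+x)^20 and setting x=1: Σ m·C(20,m) = 20·2^19 = 10485760.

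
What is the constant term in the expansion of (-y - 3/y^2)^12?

40095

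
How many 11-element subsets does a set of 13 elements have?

78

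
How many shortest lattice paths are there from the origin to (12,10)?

646646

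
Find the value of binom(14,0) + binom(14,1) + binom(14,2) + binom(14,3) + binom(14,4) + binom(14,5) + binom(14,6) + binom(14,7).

1 + 14 + 91 + 364 + 1001 + 2002 + 3003 + 3432 = 9908.

9908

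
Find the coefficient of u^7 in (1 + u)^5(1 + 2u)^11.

397540

Coefficient of u^7 = Σ_{j} C(5,j)·1^j·C(11,7-j)·2^(7-j) for j from 0 to 5.
= 42240 + 147840 + 147840 + 52800 + 6600 + 220 = 397540.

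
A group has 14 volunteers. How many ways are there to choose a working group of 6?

This is C(14,6) = 3003.

3003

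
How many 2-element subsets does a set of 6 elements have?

15

C(6,2) = (6·5) / 2! = 30 / 2 = 15.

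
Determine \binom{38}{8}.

48903492

C(38,8) = (38·37·36·35·34·33·32·31) / 8! = 1971788797440 / 40320 = 48903492.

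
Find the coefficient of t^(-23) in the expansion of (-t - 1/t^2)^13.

-13

General term: C(13,j)·(-t)^j·(-1/t^2)^(13-j), with t-exponent 1j − 2(13−j) = 3j − 26.
Set 3j − 26 = -23: j = 1.
C(13,1) = 13; (-1)^1 = -1; (-1)^12 = 1.
Coefficient = 13 · (-1) · 1 = -13.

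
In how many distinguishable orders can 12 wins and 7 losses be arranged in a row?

50388

Choose positions for the wins: C(19,12) = 50388.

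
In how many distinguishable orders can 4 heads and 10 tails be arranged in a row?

Choose positions for the heads: C(14,4) = 1001.

1001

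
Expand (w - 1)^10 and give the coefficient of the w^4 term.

The general term is C(10,j)·(w)^j·(-1)^(10-j); the w^4 term has j = 4.
C(10,4) = 210.
Coefficient = C(10,4) = 210.

210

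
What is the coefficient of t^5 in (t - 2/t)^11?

-1320

General term: C(11,j)·(t)^j·(-2/t)^(11-j), with t-exponent 1j − 1(11−j) = 2j − 11.
Set 2j − 11 = 5: j = 8.
C(11,8) = 165; 1^8 = 1; (-2)^3 = -8.
Coefficient = 165 · 1 · (-8) = -1320.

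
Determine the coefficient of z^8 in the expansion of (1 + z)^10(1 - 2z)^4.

Coefficient of z^8 = Σ_{j} C(10,j)·1^j·C(4,8-j)·(-2)^(8-j) for j from 4 to 8.
= 3360 + (-8064) + 5040 + (-960) + 45 = -579.

-579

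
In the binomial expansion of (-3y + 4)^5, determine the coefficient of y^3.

The general term is C(5,j)·(-3y)^j·(4)^(5-j); the y^3 term has j = 3.
C(5,3) = 10.
Coefficient = C(5,3) · (-3)^3 · 4^2 = 10 · (-27) · 16 = -4320.

-4320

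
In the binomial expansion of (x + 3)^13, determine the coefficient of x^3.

The general term is C(13,j)·(x)^j·(3)^(13-j); the x^3 term has j = 3.
C(13,3) = 286.
Coefficient = C(13,3) · 3^10 = 286 · 59049 = 16888014.

16888014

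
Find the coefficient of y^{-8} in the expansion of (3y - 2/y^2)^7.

General term: C(7,j)·(3y)^j·(-2/y^2)^(7-j), with y-exponent 1j − 2(7−j) = 3j − 14.
Set 3j − 14 = -8: j = 2.
C(7,2) = 21; 3^2 = 9; (-2)^5 = -32.
Coefficient = 21 · 9 · (-32) = -6048.

-6048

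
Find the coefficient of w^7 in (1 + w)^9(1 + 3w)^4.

Coefficient of w^7 = Σ_{j} C(9,j)·1^j·C(4,7-j)·3^(7-j) for j from 3 to 7.
= 6804 + 13608 + 6804 + 1008 + 36 = 28260.

28260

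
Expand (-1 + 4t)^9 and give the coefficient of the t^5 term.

129024

The general term is C(9,j)·(-1)^j·(4t)^(9-j); the t^5 term has j = 4.
C(9,4) = 126.
Coefficient = C(9,4) · 4^5 = 126 · 1024 = 129024.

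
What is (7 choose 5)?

21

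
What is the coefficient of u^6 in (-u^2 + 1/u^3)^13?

General term: C(13,j)·(-u^2)^j·(1/u^3)^(13-j), with u-exponent 2j − 3(13−j) = 5j − 39.
Set 5j − 39 = 6: j = 9.
C(13,9) = 715; (-1)^9 = -1; 1^4 = 1.
Coefficient = 715 · (-1) · 1 = -715.

-715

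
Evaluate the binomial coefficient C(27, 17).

C(27,17) = C(27,10) by symmetry.
C(27,10) = (27·26·25·24·23·22·21·20·19·18) / 10! = 30613591008000 / 3628800 = 8436285.

8436285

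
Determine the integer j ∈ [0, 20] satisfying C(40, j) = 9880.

C(40,j) increases on 0 ≤ j ≤ 20. C(40,2) = 780 and C(40,3) = 9880, so j = 3.

3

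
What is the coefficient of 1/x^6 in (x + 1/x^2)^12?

924

General term: C(12,j)·(x)^j·(1/x^2)^(12-j), with x-exponent 1j − 2(12−j) = 3j − 24.
Set 3j − 24 = -6: j = 6.
C(12,6) = 924; 1^6 = 1; 1^6 = 1.
Coefficient = 924 · 1 · 1 = 924.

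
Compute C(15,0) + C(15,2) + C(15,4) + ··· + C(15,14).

16384

Even-j terms of row 15 sum to 2^14 = 16384.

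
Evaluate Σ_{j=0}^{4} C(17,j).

3214

1 + 17 + 136 + 680 + 2380 = 3214.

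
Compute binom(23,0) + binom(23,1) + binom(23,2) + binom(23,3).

1 + 23 + 253 + 1771 = 2048.

2048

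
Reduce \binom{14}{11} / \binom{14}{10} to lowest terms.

C(n,k+1)/C(n,k) = (n−k)/(k+1) = (14−10)/(10+1) = 4/11.

4/11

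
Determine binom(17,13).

2380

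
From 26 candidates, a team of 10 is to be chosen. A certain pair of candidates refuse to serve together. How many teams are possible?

All 10-subsets: C(26,10) = 5311735. Those containing both fixed elements: C(24,8) = 735471.
5311735 − 735471 = 4576264.

4576264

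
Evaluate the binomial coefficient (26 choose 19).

657800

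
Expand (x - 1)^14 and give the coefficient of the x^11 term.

-364

The general term is C(14,j)·(x)^j·(-1)^(14-j); the x^11 term has j = 11.
C(14,11) = 364.
Coefficient = C(14,11) · (-1)^3 = 364 · (-1) = -364.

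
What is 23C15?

490314

C(23,15) = C(23,8) by symmetry.
C(23,8) = (23·22·21·20·19·18·17·16) / 8! = 19769460480 / 40320 = 490314.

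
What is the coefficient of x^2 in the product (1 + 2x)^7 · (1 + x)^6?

183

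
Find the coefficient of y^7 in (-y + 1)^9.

-36

The general term is C(9,j)·(-y)^j·(1)^(9-j); the y^7 term has j = 7.
C(9,7) = 36.
Coefficient = C(9,7) · (-1)^7 = 36 · (-1) = -36.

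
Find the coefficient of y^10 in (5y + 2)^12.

2578125000

The general term is C(12,j)·(5y)^j·(2)^(12-j); the y^10 term has j = 10.
C(12,10) = 66.
Coefficient = C(12,10) · 5^10 · 2^2 = 66 · 9765625 · 4 = 2578125000.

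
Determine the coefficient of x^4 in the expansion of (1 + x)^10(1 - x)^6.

-20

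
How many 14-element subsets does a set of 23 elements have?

817190

C(23,14) = C(23,9) by symmetry.
C(23,9) = (23·22·21·20·19·18·17·16·15) / 9! = 296541907200 / 362880 = 817190.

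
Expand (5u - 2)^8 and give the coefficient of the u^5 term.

-1400000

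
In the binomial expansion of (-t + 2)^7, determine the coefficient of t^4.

280

The general term is C(7,j)·(-t)^j·(2)^(7-j); the t^4 term has j = 4.
C(7,4) = 35.
Coefficient = C(7,4) · 2^3 = 35 · 8 = 280.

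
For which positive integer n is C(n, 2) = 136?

n(n−1)/2 = 136 ⇒ n(n−1) = 272. Since 17·16 = 272, n = 17.

17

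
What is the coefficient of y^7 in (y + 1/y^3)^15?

General term: C(15,j)·(y)^j·(1/y^3)^(15-j), with y-exponent 1j − 3(15−j) = 4j − 45.
Set 4j − 45 = 7: j = 13.
C(15,13) = 105; 1^13 = 1; 1^2 = 1.
Coefficient = 105 · 1 · 1 = 105.

105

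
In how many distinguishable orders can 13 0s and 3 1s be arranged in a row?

Choose positions for the 0s: C(16,13) = 560.

560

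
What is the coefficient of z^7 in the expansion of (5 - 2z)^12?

The general term is C(12,j)·(5)^j·(-2z)^(12-j); the z^7 term has j = 5.
C(12,5) = 792.
Coefficient = C(12,5) · 5^5 · (-2)^7 = 792 · 3125 · (-128) = -316800000.

-316800000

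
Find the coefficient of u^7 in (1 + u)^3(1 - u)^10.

-36

Coefficient of u^7 = Σ_{j} C(3,j)·1^j·C(10,7-j)·(-1)^(7-j) for j from 0 to 3.
= (-120) + 630 + (-756) + 210 = -36.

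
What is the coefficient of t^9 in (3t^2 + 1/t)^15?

42220035

General term: C(15,j)·(3t^2)^j·(1/t)^(15-j), with t-exponent 2j − 1(15−j) = 3j − 15.
Set 3j − 15 = 9: j = 8.
C(15,8) = 6435; 3^8 = 6561; 1^7 = 1.
Coefficient = 6435 · 6561 · 1 = 42220035.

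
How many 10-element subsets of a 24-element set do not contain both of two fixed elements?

All 10-subsets: C(24,10) = 1961256. Those containing both fixed elements: C(22,8) = 319770.
1961256 − 319770 = 1641486.

1641486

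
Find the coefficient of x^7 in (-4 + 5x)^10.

The general term is C(10,j)·(-4)^j·(5x)^(10-j); the x^7 term has j = 3.
C(10,3) = 120.
Coefficient = C(10,3) · (-4)^3 · 5^7 = 120 · (-64) · 78125 = -600000000.

-600000000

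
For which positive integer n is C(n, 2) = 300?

n(n−1)/2 = 300 ⇒ n(n−1) = 600. Since 25·24 = 600, n = 25.

25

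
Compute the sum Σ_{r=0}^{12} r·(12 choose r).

24576

Differentiating (1+x)^12 and setting x=1: Σ r·C(12,r) = 12·2^11 = 24576.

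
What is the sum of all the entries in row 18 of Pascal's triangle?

262144

Setting x = 1 in (1+x)^18 gives Σ C(18,k) = 2^18 = 262144.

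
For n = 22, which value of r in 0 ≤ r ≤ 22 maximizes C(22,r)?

11

C(22,r) is maximized at r = 22/2 = 11.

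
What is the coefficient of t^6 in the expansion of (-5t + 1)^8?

The general term is C(8,j)·(-5t)^j·(1)^(8-j); the t^6 term has j = 6.
C(8,6) = 28.
Coefficient = C(8,6) · (-5)^6 = 28 · 15625 = 437500.

437500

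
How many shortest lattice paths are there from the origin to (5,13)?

8568

Each path is a sequence of 18 steps with 5 rights: C(18,5) = 8568.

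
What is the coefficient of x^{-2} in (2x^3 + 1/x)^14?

2912

General term: C(14,j)·(2x^3)^j·(1/x)^(14-j), with x-exponent 3j − 1(14−j) = 4j − 14.
Set 4j − 14 = -2: j = 3.
C(14,3) = 364; 2^3 = 8; 1^11 = 1.
Coefficient = 364 · 8 · 1 = 2912.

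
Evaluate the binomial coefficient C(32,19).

347373600

C(32,19) = C(32,13) by symmetry.
C(32,13) = (32·31·30·29·28·27·26·25·24·23·22·21·20) / 13! = 2163102632570880000 / 6227020800 = 347373600.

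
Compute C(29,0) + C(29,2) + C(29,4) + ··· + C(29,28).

Half of (1+1)^29 + (1−1)^29 gives the even-index sum: 2^28 = 268435456.

268435456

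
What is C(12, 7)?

792

C(12,7) = C(12,5) by symmetry.
C(12,5) = (12·11·10·9·8) / 5! = 95040 / 120 = 792.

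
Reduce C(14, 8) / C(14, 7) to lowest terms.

7/8

C(n,k+1)/C(n,k) = (n−k)/(k+1) = (14−7)/(7+1) = 7/8.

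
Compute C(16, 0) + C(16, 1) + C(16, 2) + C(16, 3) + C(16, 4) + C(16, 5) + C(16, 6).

1 + 16 + 120 + 560 + 1820 + 4368 + 8008 = 14893.

14893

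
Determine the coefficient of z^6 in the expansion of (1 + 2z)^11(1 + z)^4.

125884

Coefficient of z^6 = Σ_{j} C(11,j)·2^j·C(4,6-j)·1^(6-j) for j from 2 to 6.
= 220 + 5280 + 31680 + 59136 + 29568 = 125884.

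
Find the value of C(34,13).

927983760

C(34,13) = (34·33·32·31·30·29·28·27·26·25·24·23·22) / 13! = 5778574175582208000 / 6227020800 = 927983760.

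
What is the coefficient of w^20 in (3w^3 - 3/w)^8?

-52488

General term: C(8,j)·(3w^3)^j·(-3/w)^(8-j), with w-exponent 3j − 1(8−j) = 4j − 8.
Set 4j − 8 = 20: j = 7.
C(8,7) = 8; 3^7 = 2187; (-3)^1 = -3.
Coefficient = 8 · 2187 · (-3) = -52488.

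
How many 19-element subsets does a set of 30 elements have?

54627300

C(30,19) = C(30,11) by symmetry.
C(30,11) = (30·29·28·27·26·25·24·23·22·21·20) / 11! = 2180547008640000 / 39916800 = 54627300.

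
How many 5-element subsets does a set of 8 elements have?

C(8,5) = C(8,3) by symmetry.
C(8,3) = (8·7·6) / 3! = 336 / 6 = 56.

56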